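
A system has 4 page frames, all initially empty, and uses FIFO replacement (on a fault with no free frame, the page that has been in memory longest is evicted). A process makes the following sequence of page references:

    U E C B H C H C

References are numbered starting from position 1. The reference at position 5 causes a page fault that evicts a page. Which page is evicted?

pos 1: U: miss, frames {U}
pos 2: E: miss, frames {U,E}
pos 3: C: miss, frames {U,E,C}
pos 4: B: miss, frames {U,E,C,B}
pos 5: H: miss, evict U, frames {E,C,B,H}
At position 5, page U is evicted.

U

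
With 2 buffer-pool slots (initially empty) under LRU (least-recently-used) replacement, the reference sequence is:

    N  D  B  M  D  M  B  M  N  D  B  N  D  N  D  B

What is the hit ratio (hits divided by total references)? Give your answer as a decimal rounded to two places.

0.25

N -> miss, frames [N]
D -> miss, frames [N, D]
B -> miss, evict N, frames [D, B]
M -> miss, evict D, frames [B, M]
D -> miss, evict B, frames [M, D]
M -> hit
B -> miss, evict D, frames [M, B]
M -> hit
N -> miss, evict B, frames [M, N]
D -> miss, evict M, frames [N, D]
B -> miss, evict N, frames [D, B]
N -> miss, evict D, frames [B, N]
D -> miss, evict B, frames [N, D]
N -> hit
D -> hit
B -> miss, evict N, frames [D, B]
Hits: 4 of 16 references → 4/16 = 0.2500.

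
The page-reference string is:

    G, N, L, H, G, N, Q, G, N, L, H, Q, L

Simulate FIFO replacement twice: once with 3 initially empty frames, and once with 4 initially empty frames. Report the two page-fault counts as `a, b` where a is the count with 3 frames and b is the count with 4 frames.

9, 10

3 frames: F F F F F F F . . F F . . → 9 faults.
4 frames: F F F F . . F F F F F F . → 10 faults.
10 > 9: adding a frame increased faults — Belady's anomaly.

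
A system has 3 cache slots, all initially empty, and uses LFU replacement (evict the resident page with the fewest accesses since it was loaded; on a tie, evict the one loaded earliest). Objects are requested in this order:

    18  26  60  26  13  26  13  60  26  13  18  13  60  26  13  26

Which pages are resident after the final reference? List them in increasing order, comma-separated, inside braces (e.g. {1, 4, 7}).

{13, 26, 60}

18 → fault, frames (18)
26 → fault, frames (18 26)
60 → fault, frames (18 26 60)
26 → hit
13 → fault, evict 18, frames (26 60 13)
26 → hit
13 → hit
60 → hit
26 → hit
13 → hit
18 → fault, evict 60, frames (26 13 18)
13 → hit
60 → fault, evict 18, frames (26 13 60)
26 → hit
13 → hit
26 → hit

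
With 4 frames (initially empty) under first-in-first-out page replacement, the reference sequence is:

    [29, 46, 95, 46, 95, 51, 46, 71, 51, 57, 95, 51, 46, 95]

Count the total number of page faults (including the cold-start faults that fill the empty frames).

8

29: miss, frames {29}
46: miss, frames {29,46}
95: miss, frames {29,46,95}
46: hit
95: hit
51: miss, frames {29,46,95,51}
46: hit
71: miss, evict 29, frames {46,95,51,71}
51: hit
57: miss, evict 46, frames {95,51,71,57}
95: hit
51: hit
46: miss, evict 95, frames {51,71,57,46}
95: miss, evict 51, frames {71,57,46,95}
Page faults: 8.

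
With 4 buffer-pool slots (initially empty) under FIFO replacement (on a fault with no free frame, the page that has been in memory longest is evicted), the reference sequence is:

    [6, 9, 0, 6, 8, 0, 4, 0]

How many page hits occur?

6: fault, frames [6]
9: fault, frames [6, 9]
0: fault, frames [6, 9, 0]
6: hit
8: fault, frames [6, 9, 0, 8]
0: hit
4: fault, evict 6, frames [9, 0, 8, 4]
0: hit
Hits: 3.

3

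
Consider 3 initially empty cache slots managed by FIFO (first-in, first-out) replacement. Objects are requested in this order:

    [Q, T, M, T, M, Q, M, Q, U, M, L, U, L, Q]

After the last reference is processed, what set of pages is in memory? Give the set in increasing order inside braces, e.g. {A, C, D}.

{L, Q, U}

Q → fault, frames {Q}
T → fault, frames {Q,T}
M → fault, frames {Q,T,M}
T → hit
M → hit
Q → hit
M → hit
Q → hit
U → fault, evict Q, frames {T,M,U}
M → hit
L → fault, evict T, frames {M,U,L}
U → hit
L → hit
Q → fault, evict M, frames {U,L,Q}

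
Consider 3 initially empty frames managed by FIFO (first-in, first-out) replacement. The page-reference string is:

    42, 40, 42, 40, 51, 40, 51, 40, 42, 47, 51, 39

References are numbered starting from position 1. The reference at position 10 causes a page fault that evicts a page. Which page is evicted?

42

pos 1: 42: miss, frames {42}
pos 2: 40: miss, frames {42,40}
pos 3: 42: hit
pos 4: 40: hit
pos 5: 51: miss, frames {42,40,51}
pos 6: 40: hit
pos 7: 51: hit
pos 8: 40: hit
pos 9: 42: hit
pos 10: 47: miss, evict 42, frames {40,51,47}
At position 10, page 42 is evicted.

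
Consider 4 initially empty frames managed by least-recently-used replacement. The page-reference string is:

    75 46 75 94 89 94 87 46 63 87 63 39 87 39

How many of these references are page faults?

8

75: fault, frames {75}
46: fault, frames {75,46}
75: hit
94: fault, frames {46,75,94}
89: fault, frames {46,75,94,89}
94: hit
87: fault, evict 46, frames {75,89,94,87}
46: fault, evict 75, frames {89,94,87,46}
63: fault, evict 89, frames {94,87,46,63}
87: hit
63: hit
39: fault, evict 94, frames {46,87,63,39}
87: hit
39: hit
Page faults: 8.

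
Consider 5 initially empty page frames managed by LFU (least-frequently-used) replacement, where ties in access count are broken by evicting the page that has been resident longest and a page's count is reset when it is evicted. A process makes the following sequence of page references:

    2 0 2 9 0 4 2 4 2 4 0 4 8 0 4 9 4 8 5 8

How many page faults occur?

2: miss, frames (2)
0: miss, frames (2 0)
2: hit
9: miss, frames (2 0 9)
0: hit
4: miss, frames (2 0 9 4)
2: hit
4: hit
2: hit
4: hit
0: hit
4: hit
8: miss, frames (2 0 9 4 8)
0: hit
4: hit
9: hit
4: hit
8: hit
5: miss, evict 9, frames (2 0 4 8 5)
8: hit
Page faults: 6.

6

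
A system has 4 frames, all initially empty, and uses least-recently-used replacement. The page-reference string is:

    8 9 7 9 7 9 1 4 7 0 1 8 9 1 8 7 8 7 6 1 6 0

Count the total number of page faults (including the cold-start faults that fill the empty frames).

8 → miss, frames (8)
9 → miss, frames (8 9)
7 → miss, frames (8 9 7)
9 → hit
7 → hit
9 → hit
1 → miss, frames (8 7 9 1)
4 → miss, evict 8, frames (7 9 1 4)
7 → hit
0 → miss, evict 9, frames (1 4 7 0)
1 → hit
8 → miss, evict 4, frames (7 0 1 8)
9 → miss, evict 7, frames (0 1 8 9)
1 → hit
8 → hit
7 → miss, evict 0, frames (9 1 8 7)
8 → hit
7 → hit
6 → miss, evict 9, frames (1 8 7 6)
1 → hit
6 → hit
0 → miss, evict 8, frames (7 1 6 0)
Page faults: 11.

11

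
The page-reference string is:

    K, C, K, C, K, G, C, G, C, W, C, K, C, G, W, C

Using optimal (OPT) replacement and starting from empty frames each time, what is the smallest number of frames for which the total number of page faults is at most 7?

2

f=1: 16 faults
f=2: 7 faults
f=3: 5 faults
f=4: 4 faults
Smallest f with faults ≤ 7 is 2.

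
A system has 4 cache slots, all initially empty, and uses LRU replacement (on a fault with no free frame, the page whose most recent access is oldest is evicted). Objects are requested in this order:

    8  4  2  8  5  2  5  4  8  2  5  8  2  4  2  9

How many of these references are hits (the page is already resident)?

11

8: miss, frames {8}
4: miss, frames {8,4}
2: miss, frames {8,4,2}
8: hit
5: miss, frames {4,2,8,5}
2: hit
5: hit
4: hit
8: hit
2: hit
5: hit
8: hit
2: hit
4: hit
2: hit
9: miss, evict 5, frames {8,4,2,9}
Hits: 11.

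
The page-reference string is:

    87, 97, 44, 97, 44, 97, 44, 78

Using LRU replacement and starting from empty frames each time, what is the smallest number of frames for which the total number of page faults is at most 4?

f=1: 8 faults
f=2: 4 faults
f=3: 4 faults
f=4: 4 faults
Smallest f with faults ≤ 4 is 2.

2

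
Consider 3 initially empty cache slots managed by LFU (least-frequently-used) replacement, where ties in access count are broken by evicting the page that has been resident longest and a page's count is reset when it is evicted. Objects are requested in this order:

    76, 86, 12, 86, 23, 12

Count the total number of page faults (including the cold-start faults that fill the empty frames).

4

76 → fault, frames [76]
86 → fault, frames [76, 86]
12 → fault, frames [76, 86, 12]
86 → hit
23 → fault, evict 76, frames [86, 12, 23]
12 → hit
Page faults: 4.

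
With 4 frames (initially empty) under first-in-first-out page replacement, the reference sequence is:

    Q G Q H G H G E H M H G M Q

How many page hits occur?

Q: fault, frames {Q}
G: fault, frames {Q,G}
Q: hit
H: fault, frames {Q,G,H}
G: hit
H: hit
G: hit
E: fault, frames {Q,G,H,E}
H: hit
M: fault, evict Q, frames {G,H,E,M}
H: hit
G: hit
M: hit
Q: fault, evict G, frames {H,E,M,Q}
Hits: 8.

8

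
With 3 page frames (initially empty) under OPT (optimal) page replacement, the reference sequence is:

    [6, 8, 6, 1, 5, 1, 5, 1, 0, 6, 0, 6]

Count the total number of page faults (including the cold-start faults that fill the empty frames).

5

6 → miss, frames (6)
8 → miss, frames (6 8)
6 → hit
1 → miss, frames (6 8 1)
5 → miss, evict 8, frames (6 1 5)
1 → hit
5 → hit
1 → hit
0 → miss, evict 5, frames (6 1 0)
6 → hit
0 → hit
6 → hit
Page faults: 5.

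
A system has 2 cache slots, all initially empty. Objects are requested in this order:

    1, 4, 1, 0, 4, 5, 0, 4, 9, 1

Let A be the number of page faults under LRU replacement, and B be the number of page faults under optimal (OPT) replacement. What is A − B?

2

Under LRU: F F . F F F F F F F → 9 faults.
Under OPT: F F . F . F . F F F → 7 faults.
A − B = 9 − 7 = 2.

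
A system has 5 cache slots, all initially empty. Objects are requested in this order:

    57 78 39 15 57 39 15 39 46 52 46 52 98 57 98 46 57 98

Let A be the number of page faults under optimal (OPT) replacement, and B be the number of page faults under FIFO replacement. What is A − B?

-1

Under OPT: F F F F . . . . F F . . F . . . . . → 7 faults.
Under FIFO: F F F F . . . . F F . . F F . . . . → 8 faults.
A − B = 7 − 8 = -1.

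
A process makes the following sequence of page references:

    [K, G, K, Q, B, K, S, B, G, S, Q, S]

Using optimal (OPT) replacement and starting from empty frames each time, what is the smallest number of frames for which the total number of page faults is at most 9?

2

f=1: 12 faults
f=2: 7 faults
f=3: 6 faults
f=4: 5 faults
f=5: 5 faults
Smallest f with faults ≤ 9 is 2.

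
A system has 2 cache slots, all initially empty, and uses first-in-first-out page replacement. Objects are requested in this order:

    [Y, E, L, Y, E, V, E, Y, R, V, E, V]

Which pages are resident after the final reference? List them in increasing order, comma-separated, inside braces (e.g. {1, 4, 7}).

{E, V}

Y -> fault, frames {Y}
E -> fault, frames {Y,E}
L -> fault, evict Y, frames {E,L}
Y -> fault, evict E, frames {L,Y}
E -> fault, evict L, frames {Y,E}
V -> fault, evict Y, frames {E,V}
E -> hit
Y -> fault, evict E, frames {V,Y}
R -> fault, evict V, frames {Y,R}
V -> fault, evict Y, frames {R,V}
E -> fault, evict R, frames {V,E}
V -> hit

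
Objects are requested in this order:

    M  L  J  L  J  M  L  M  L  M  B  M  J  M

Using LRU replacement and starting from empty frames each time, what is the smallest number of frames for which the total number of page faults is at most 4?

f=1: 14 faults
f=2: 7 faults
f=3: 5 faults
f=4: 4 faults
Smallest f with faults ≤ 4 is 4.

4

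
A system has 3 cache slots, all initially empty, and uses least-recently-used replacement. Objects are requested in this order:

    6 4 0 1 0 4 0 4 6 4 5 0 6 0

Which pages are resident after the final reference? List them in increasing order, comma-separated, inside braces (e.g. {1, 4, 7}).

6 → fault, frames {6}
4 → fault, frames {6,4}
0 → fault, frames {6,4,0}
1 → fault, evict 6, frames {4,0,1}
0 → hit
4 → hit
0 → hit
4 → hit
6 → fault, evict 1, frames {0,4,6}
4 → hit
5 → fault, evict 0, frames {6,4,5}
0 → fault, evict 6, frames {4,5,0}
6 → fault, evict 4, frames {5,0,6}
0 → hit

{0, 5, 6}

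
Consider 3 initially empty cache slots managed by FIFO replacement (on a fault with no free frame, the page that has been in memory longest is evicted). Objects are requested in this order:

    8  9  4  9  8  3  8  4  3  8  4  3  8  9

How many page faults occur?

6

8 → fault, frames (8)
9 → fault, frames (8 9)
4 → fault, frames (8 9 4)
9 → hit
8 → hit
3 → fault, evict 8, frames (9 4 3)
8 → fault, evict 9, frames (4 3 8)
4 → hit
3 → hit
8 → hit
4 → hit
3 → hit
8 → hit
9 → fault, evict 4, frames (3 8 9)
Page faults: 6.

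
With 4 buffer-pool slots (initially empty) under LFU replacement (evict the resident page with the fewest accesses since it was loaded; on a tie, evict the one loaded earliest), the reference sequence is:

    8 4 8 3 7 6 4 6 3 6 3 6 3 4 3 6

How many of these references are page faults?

7

8 → fault, frames (8)
4 → fault, frames (8 4)
8 → hit
3 → fault, frames (8 4 3)
7 → fault, frames (8 4 3 7)
6 → fault, evict 4, frames (8 3 7 6)
4 → fault, evict 3, frames (8 7 6 4)
6 → hit
3 → fault, evict 7, frames (8 6 4 3)
6 → hit
3 → hit
6 → hit
3 → hit
4 → hit
3 → hit
6 → hit
Page faults: 7.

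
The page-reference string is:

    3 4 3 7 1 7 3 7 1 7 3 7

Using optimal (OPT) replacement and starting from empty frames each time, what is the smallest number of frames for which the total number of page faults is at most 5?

3

f=1: 12 faults
f=2: 7 faults
f=3: 4 faults
f=4: 4 faults
Smallest f with faults ≤ 5 is 3.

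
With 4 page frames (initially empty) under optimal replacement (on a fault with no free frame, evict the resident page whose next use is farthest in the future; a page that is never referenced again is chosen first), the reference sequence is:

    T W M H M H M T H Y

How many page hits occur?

T -> miss, frames [T]
W -> miss, frames [T, W]
M -> miss, frames [T, W, M]
H -> miss, frames [T, W, M, H]
M -> hit
H -> hit
M -> hit
T -> hit
H -> hit
Y -> miss, evict H, frames [T, W, M, Y]
Hits: 5.

5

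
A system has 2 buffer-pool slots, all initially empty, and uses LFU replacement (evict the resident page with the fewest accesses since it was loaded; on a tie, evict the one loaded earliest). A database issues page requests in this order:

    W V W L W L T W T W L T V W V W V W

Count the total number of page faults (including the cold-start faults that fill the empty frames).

W: miss, frames (W)
V: miss, frames (W V)
W: hit
L: miss, evict V, frames (W L)
W: hit
L: hit
T: miss, evict L, frames (W T)
W: hit
T: hit
W: hit
L: miss, evict T, frames (W L)
T: miss, evict L, frames (W T)
V: miss, evict T, frames (W V)
W: hit
V: hit
W: hit
V: hit
W: hit
Page faults: 7.

7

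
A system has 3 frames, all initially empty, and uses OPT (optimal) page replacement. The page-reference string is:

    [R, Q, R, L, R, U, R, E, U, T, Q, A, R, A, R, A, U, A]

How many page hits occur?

10

R → fault, frames {R}
Q → fault, frames {R,Q}
R → hit
L → fault, frames {R,Q,L}
R → hit
U → fault, evict L, frames {R,Q,U}
R → hit
E → fault, evict R, frames {Q,U,E}
U → hit
T → fault, evict E, frames {Q,U,T}
Q → hit
A → fault, evict T, frames {Q,U,A}
R → fault, evict Q, frames {U,A,R}
A → hit
R → hit
A → hit
U → hit
A → hit
Hits: 10.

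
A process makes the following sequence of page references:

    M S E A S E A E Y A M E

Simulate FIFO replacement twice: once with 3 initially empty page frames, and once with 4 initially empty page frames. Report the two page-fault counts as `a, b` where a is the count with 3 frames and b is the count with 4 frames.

3 frames: F F F F . . . . F . F F → 7 faults.
4 frames: F F F F . . . . F . F . → 6 faults.
6 < 7: adding a frame reduced faults, as is typical.

7, 6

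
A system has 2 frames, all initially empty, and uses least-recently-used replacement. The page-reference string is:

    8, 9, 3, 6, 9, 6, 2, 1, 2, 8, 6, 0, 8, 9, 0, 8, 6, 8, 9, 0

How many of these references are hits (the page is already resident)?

3

8 -> miss, frames [8]
9 -> miss, frames [8, 9]
3 -> miss, evict 8, frames [9, 3]
6 -> miss, evict 9, frames [3, 6]
9 -> miss, evict 3, frames [6, 9]
6 -> hit
2 -> miss, evict 9, frames [6, 2]
1 -> miss, evict 6, frames [2, 1]
2 -> hit
8 -> miss, evict 1, frames [2, 8]
6 -> miss, evict 2, frames [8, 6]
0 -> miss, evict 8, frames [6, 0]
8 -> miss, evict 6, frames [0, 8]
9 -> miss, evict 0, frames [8, 9]
0 -> miss, evict 8, frames [9, 0]
8 -> miss, evict 9, frames [0, 8]
6 -> miss, evict 0, frames [8, 6]
8 -> hit
9 -> miss, evict 6, frames [8, 9]
0 -> miss, evict 8, frames [9, 0]
Hits: 3.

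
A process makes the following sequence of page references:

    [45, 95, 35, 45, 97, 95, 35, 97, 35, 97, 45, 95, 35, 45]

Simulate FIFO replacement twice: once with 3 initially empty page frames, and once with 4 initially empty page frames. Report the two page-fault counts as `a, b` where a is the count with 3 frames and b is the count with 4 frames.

7, 4

3 frames: F F F . F . . . . . F F F . → 7 faults.
4 frames: F F F . F . . . . . . . . . → 4 faults.
4 < 7: adding a frame reduced faults, as is typical.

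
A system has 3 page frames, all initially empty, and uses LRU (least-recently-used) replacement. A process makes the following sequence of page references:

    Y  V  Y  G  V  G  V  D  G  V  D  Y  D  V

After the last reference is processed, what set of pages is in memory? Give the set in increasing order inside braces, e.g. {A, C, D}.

Y -> fault, frames [Y]
V -> fault, frames [Y, V]
Y -> hit
G -> fault, frames [V, Y, G]
V -> hit
G -> hit
V -> hit
D -> fault, evict Y, frames [G, V, D]
G -> hit
V -> hit
D -> hit
Y -> fault, evict G, frames [V, D, Y]
D -> hit
V -> hit

{D, V, Y}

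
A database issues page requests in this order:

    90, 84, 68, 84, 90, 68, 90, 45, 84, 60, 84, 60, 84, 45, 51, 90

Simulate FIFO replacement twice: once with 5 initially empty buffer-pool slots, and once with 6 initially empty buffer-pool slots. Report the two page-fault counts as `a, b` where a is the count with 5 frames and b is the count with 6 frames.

5 frames: F F F . . . . F . F . . . . F F → 7 faults.
6 frames: F F F . . . . F . F . . . . F . → 6 faults.
6 < 7: adding a frame reduced faults, as is typical.

7, 6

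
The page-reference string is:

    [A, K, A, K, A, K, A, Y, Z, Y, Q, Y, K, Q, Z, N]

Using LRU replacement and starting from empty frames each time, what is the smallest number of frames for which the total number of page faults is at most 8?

3

f=1: 16 faults
f=2: 9 faults
f=3: 8 faults
f=4: 7 faults
f=5: 6 faults
f=6: 6 faults
Smallest f with faults ≤ 8 is 3.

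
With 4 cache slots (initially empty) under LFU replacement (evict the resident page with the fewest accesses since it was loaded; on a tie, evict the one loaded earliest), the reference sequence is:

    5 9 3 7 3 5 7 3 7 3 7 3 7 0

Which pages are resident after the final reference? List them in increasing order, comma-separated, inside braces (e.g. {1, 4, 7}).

5: fault, frames {5}
9: fault, frames {5,9}
3: fault, frames {5,9,3}
7: fault, frames {5,9,3,7}
3: hit
5: hit
7: hit
3: hit
7: hit
3: hit
7: hit
3: hit
7: hit
0: fault, evict 9, frames {5,3,7,0}

{0, 3, 5, 7}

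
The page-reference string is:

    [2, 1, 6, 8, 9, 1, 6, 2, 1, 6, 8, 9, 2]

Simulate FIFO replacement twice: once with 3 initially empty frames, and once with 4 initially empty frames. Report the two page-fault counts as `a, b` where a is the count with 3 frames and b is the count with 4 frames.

3 frames: F F F F F F F F . . F F . → 10 faults.
4 frames: F F F F F . . F F F F F F → 11 faults.
11 > 10: adding a frame increased faults — Belady's anomaly.

10, 11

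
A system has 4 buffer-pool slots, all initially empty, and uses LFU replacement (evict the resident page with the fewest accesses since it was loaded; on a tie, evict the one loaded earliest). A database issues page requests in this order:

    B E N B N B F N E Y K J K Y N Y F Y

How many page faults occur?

10

B: miss, frames {B}
E: miss, frames {B,E}
N: miss, frames {B,E,N}
B: hit
N: hit
B: hit
F: miss, frames {B,E,N,F}
N: hit
E: hit
Y: miss, evict F, frames {B,E,N,Y}
K: miss, evict Y, frames {B,E,N,K}
J: miss, evict K, frames {B,E,N,J}
K: miss, evict J, frames {B,E,N,K}
Y: miss, evict K, frames {B,E,N,Y}
N: hit
Y: hit
F: miss, evict E, frames {B,N,Y,F}
Y: hit
Page faults: 10.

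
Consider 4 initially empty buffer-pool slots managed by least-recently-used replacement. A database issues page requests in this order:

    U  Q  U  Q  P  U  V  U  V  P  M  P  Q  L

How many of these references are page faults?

U → miss, frames {U}
Q → miss, frames {U,Q}
U → hit
Q → hit
P → miss, frames {U,Q,P}
U → hit
V → miss, frames {Q,P,U,V}
U → hit
V → hit
P → hit
M → miss, evict Q, frames {U,V,P,M}
P → hit
Q → miss, evict U, frames {V,M,P,Q}
L → miss, evict V, frames {M,P,Q,L}
Page faults: 7.

7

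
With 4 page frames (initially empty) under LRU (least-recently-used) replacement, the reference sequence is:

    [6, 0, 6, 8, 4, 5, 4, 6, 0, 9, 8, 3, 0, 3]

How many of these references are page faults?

6: fault, frames {6}
0: fault, frames {6,0}
6: hit
8: fault, frames {0,6,8}
4: fault, frames {0,6,8,4}
5: fault, evict 0, frames {6,8,4,5}
4: hit
6: hit
0: fault, evict 8, frames {5,4,6,0}
9: fault, evict 5, frames {4,6,0,9}
8: fault, evict 4, frames {6,0,9,8}
3: fault, evict 6, frames {0,9,8,3}
0: hit
3: hit
Page faults: 9.

9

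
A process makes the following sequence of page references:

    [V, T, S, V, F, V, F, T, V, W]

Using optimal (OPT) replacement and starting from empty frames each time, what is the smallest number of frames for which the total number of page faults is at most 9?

f=1: 10 faults
f=2: 6 faults
f=3: 5 faults
f=4: 5 faults
f=5: 5 faults
Smallest f with faults ≤ 9 is 2.

2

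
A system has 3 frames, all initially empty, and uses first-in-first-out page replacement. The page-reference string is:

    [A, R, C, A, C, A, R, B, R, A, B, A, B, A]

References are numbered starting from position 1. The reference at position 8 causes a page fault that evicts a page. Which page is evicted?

A

pos 1: A: fault, frames {A}
pos 2: R: fault, frames {A,R}
pos 3: C: fault, frames {A,R,C}
pos 4: A: hit
pos 5: C: hit
pos 6: A: hit
pos 7: R: hit
pos 8: B: fault, evict A, frames {R,C,B}
At position 8, page A is evicted.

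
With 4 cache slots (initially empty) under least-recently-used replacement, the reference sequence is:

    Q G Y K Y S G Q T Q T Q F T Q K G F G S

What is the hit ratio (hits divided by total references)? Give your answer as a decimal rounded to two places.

0.40

Q: miss, frames (Q)
G: miss, frames (Q G)
Y: miss, frames (Q G Y)
K: miss, frames (Q G Y K)
Y: hit
S: miss, evict Q, frames (G K Y S)
G: hit
Q: miss, evict K, frames (Y S G Q)
T: miss, evict Y, frames (S G Q T)
Q: hit
T: hit
Q: hit
F: miss, evict S, frames (G T Q F)
T: hit
Q: hit
K: miss, evict G, frames (F T Q K)
G: miss, evict F, frames (T Q K G)
F: miss, evict T, frames (Q K G F)
G: hit
S: miss, evict Q, frames (K F G S)
Hits: 8 of 20 references → 8/20 = 0.4000.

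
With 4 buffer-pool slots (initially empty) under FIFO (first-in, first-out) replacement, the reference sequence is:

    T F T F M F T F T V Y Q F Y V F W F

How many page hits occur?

T -> miss, frames {T}
F -> miss, frames {T,F}
T -> hit
F -> hit
M -> miss, frames {T,F,M}
F -> hit
T -> hit
F -> hit
T -> hit
V -> miss, frames {T,F,M,V}
Y -> miss, evict T, frames {F,M,V,Y}
Q -> miss, evict F, frames {M,V,Y,Q}
F -> miss, evict M, frames {V,Y,Q,F}
Y -> hit
V -> hit
F -> hit
W -> miss, evict V, frames {Y,Q,F,W}
F -> hit
Hits: 10.

10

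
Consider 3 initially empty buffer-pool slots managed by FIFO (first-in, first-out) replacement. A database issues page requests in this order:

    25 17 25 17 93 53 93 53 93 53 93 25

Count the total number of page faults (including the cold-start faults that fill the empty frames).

5

25: miss, frames {25}
17: miss, frames {25,17}
25: hit
17: hit
93: miss, frames {25,17,93}
53: miss, evict 25, frames {17,93,53}
93: hit
53: hit
93: hit
53: hit
93: hit
25: miss, evict 17, frames {93,53,25}
Page faults: 5.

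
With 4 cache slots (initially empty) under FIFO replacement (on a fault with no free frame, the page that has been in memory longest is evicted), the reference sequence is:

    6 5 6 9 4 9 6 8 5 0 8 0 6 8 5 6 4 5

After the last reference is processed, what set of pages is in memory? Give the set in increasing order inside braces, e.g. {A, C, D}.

6 → fault, frames [6]
5 → fault, frames [6, 5]
6 → hit
9 → fault, frames [6, 5, 9]
4 → fault, frames [6, 5, 9, 4]
9 → hit
6 → hit
8 → fault, evict 6, frames [5, 9, 4, 8]
5 → hit
0 → fault, evict 5, frames [9, 4, 8, 0]
8 → hit
0 → hit
6 → fault, evict 9, frames [4, 8, 0, 6]
8 → hit
5 → fault, evict 4, frames [8, 0, 6, 5]
6 → hit
4 → fault, evict 8, frames [0, 6, 5, 4]
5 → hit

{0, 4, 5, 6}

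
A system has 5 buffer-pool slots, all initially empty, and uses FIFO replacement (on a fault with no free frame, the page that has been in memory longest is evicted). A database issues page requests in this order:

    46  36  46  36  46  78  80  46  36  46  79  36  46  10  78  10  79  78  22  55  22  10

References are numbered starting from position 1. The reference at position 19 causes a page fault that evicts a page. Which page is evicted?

36

pos 1: 46 -> fault, frames [46]
pos 2: 36 -> fault, frames [46, 36]
pos 3: 46 -> hit
pos 4: 36 -> hit
pos 5: 46 -> hit
pos 6: 78 -> fault, frames [46, 36, 78]
pos 7: 80 -> fault, frames [46, 36, 78, 80]
pos 8: 46 -> hit
pos 9: 36 -> hit
pos 10: 46 -> hit
pos 11: 79 -> fault, frames [46, 36, 78, 80, 79]
pos 12: 36 -> hit
pos 13: 46 -> hit
pos 14: 10 -> fault, evict 46, frames [36, 78, 80, 79, 10]
pos 15: 78 -> hit
pos 16: 10 -> hit
pos 17: 79 -> hit
pos 18: 78 -> hit
pos 19: 22 -> fault, evict 36, frames [78, 80, 79, 10, 22]
At position 19, page 36 is evicted.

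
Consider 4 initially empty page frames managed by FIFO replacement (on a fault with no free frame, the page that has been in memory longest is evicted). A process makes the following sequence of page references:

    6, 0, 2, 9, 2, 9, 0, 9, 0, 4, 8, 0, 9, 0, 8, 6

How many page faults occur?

6 → fault, frames {6}
0 → fault, frames {6,0}
2 → fault, frames {6,0,2}
9 → fault, frames {6,0,2,9}
2 → hit
9 → hit
0 → hit
9 → hit
0 → hit
4 → fault, evict 6, frames {0,2,9,4}
8 → fault, evict 0, frames {2,9,4,8}
0 → fault, evict 2, frames {9,4,8,0}
9 → hit
0 → hit
8 → hit
6 → fault, evict 9, frames {4,8,0,6}
Page faults: 8.

8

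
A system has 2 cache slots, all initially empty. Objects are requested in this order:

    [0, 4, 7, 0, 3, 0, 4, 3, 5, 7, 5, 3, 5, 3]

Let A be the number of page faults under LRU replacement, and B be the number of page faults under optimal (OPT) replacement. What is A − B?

Under LRU: F F F F F . F F F F . F . . → 10 faults.
Under OPT: F F F . F . F . F F . F . . → 8 faults.
A − B = 10 − 8 = 2.

2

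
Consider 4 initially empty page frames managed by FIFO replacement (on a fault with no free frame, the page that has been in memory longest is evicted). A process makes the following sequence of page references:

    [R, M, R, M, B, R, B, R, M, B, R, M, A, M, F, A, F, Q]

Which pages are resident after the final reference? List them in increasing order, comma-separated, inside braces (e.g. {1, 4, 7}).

{A, B, F, Q}

R -> miss, frames [R]
M -> miss, frames [R, M]
R -> hit
M -> hit
B -> miss, frames [R, M, B]
R -> hit
B -> hit
R -> hit
M -> hit
B -> hit
R -> hit
M -> hit
A -> miss, frames [R, M, B, A]
M -> hit
F -> miss, evict R, frames [M, B, A, F]
A -> hit
F -> hit
Q -> miss, evict M, frames [B, A, F, Q]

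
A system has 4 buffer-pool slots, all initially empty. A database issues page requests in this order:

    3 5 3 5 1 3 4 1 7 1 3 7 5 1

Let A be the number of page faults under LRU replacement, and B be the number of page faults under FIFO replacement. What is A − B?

Under LRU: F F . . F . F . F . . . F . → 6 faults.
Under FIFO: F F . . F . F . F . F . F F → 8 faults.
A − B = 6 − 8 = -2.

-2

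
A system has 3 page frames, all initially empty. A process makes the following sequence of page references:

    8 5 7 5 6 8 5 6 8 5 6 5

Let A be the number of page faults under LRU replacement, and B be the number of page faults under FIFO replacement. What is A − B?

-1

Under LRU: F F F . F F . . . . . . → 5 faults.
Under FIFO: F F F . F F F . . . . . → 6 faults.
A − B = 5 − 6 = -1.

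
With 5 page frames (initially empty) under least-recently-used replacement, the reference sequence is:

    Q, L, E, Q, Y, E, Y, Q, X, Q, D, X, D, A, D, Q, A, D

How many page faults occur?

7

Q -> miss, frames {Q}
L -> miss, frames {Q,L}
E -> miss, frames {Q,L,E}
Q -> hit
Y -> miss, frames {L,E,Q,Y}
E -> hit
Y -> hit
Q -> hit
X -> miss, frames {L,E,Y,Q,X}
Q -> hit
D -> miss, evict L, frames {E,Y,X,Q,D}
X -> hit
D -> hit
A -> miss, evict E, frames {Y,Q,X,D,A}
D -> hit
Q -> hit
A -> hit
D -> hit
Page faults: 7.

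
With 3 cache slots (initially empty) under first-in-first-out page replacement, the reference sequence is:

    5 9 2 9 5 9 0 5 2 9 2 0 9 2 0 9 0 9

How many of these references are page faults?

5: miss, frames {5}
9: miss, frames {5,9}
2: miss, frames {5,9,2}
9: hit
5: hit
9: hit
0: miss, evict 5, frames {9,2,0}
5: miss, evict 9, frames {2,0,5}
2: hit
9: miss, evict 2, frames {0,5,9}
2: miss, evict 0, frames {5,9,2}
0: miss, evict 5, frames {9,2,0}
9: hit
2: hit
0: hit
9: hit
0: hit
9: hit
Page faults: 8.

8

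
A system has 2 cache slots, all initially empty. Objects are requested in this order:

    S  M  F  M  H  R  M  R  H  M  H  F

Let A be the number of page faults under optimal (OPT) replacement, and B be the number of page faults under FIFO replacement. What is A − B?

Under OPT: F F F . F F . . F . . F → 7 faults.
Under FIFO: F F F . F F F . F . . F → 8 faults.
A − B = 7 − 8 = -1.

-1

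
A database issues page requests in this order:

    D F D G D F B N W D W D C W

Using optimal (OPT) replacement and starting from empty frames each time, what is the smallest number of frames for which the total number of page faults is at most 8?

f=1: 14 faults
f=2: 8 faults
f=3: 7 faults
f=4: 7 faults
f=5: 7 faults
f=6: 7 faults
f=7: 7 faults
Smallest f with faults ≤ 8 is 2.

2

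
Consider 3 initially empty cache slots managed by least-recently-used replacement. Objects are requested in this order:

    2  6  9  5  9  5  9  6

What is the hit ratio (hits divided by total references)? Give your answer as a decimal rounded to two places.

2 -> fault, frames [2]
6 -> fault, frames [2, 6]
9 -> fault, frames [2, 6, 9]
5 -> fault, evict 2, frames [6, 9, 5]
9 -> hit
5 -> hit
9 -> hit
6 -> hit
Hits: 4 of 8 references → 4/8 = 0.5000.

0.50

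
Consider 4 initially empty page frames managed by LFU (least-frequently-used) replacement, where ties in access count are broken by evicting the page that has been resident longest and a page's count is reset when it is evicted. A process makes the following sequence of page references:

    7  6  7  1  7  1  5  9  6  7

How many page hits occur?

4

7: miss, frames {7}
6: miss, frames {7,6}
7: hit
1: miss, frames {7,6,1}
7: hit
1: hit
5: miss, frames {7,6,1,5}
9: miss, evict 6, frames {7,1,5,9}
6: miss, evict 5, frames {7,1,9,6}
7: hit
Hits: 4.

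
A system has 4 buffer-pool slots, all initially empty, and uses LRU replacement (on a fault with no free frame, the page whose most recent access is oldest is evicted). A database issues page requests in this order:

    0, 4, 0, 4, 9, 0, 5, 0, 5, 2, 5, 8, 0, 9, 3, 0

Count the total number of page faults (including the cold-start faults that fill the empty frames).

8

0 -> fault, frames {0}
4 -> fault, frames {0,4}
0 -> hit
4 -> hit
9 -> fault, frames {0,4,9}
0 -> hit
5 -> fault, frames {4,9,0,5}
0 -> hit
5 -> hit
2 -> fault, evict 4, frames {9,0,5,2}
5 -> hit
8 -> fault, evict 9, frames {0,2,5,8}
0 -> hit
9 -> fault, evict 2, frames {5,8,0,9}
3 -> fault, evict 5, frames {8,0,9,3}
0 -> hit
Page faults: 8.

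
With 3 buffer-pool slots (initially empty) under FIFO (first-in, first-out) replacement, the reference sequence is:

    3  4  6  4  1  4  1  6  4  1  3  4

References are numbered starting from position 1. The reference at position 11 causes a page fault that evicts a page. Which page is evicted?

4

pos 1: 3: miss, frames [3]
pos 2: 4: miss, frames [3, 4]
pos 3: 6: miss, frames [3, 4, 6]
pos 4: 4: hit
pos 5: 1: miss, evict 3, frames [4, 6, 1]
pos 6: 4: hit
pos 7: 1: hit
pos 8: 6: hit
pos 9: 4: hit
pos 10: 1: hit
pos 11: 3: miss, evict 4, frames [6, 1, 3]
At position 11, page 4 is evicted.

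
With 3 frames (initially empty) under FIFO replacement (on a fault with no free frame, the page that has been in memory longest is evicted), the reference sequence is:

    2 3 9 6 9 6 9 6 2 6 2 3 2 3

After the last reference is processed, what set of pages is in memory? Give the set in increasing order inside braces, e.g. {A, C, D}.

2 → miss, frames (2)
3 → miss, frames (2 3)
9 → miss, frames (2 3 9)
6 → miss, evict 2, frames (3 9 6)
9 → hit
6 → hit
9 → hit
6 → hit
2 → miss, evict 3, frames (9 6 2)
6 → hit
2 → hit
3 → miss, evict 9, frames (6 2 3)
2 → hit
3 → hit

{2, 3, 6}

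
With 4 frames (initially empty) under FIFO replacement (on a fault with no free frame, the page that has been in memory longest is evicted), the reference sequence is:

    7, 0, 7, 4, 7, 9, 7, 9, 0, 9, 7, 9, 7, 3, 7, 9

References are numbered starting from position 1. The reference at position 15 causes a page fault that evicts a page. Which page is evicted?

pos 1: 7 -> fault, frames {7}
pos 2: 0 -> fault, frames {7,0}
pos 3: 7 -> hit
pos 4: 4 -> fault, frames {7,0,4}
pos 5: 7 -> hit
pos 6: 9 -> fault, frames {7,0,4,9}
pos 7: 7 -> hit
pos 8: 9 -> hit
pos 9: 0 -> hit
pos 10: 9 -> hit
pos 11: 7 -> hit
pos 12: 9 -> hit
pos 13: 7 -> hit
pos 14: 3 -> fault, evict 7, frames {0,4,9,3}
pos 15: 7 -> fault, evict 0, frames {4,9,3,7}
At position 15, page 0 is evicted.

0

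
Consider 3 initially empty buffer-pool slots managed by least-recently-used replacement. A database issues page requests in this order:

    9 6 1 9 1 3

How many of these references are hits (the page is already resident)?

2

9 -> fault, frames (9)
6 -> fault, frames (9 6)
1 -> fault, frames (9 6 1)
9 -> hit
1 -> hit
3 -> fault, evict 6, frames (9 1 3)
Hits: 2.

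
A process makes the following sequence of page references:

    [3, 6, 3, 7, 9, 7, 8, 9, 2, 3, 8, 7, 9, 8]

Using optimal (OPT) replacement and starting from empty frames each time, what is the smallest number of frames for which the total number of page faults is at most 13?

2

f=1: 14 faults
f=2: 9 faults
f=3: 8 faults
f=4: 7 faults
f=5: 6 faults
f=6: 6 faults
Smallest f with faults ≤ 13 is 2.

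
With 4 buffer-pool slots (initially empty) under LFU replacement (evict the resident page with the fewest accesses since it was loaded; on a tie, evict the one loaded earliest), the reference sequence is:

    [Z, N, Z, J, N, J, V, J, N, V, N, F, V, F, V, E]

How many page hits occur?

Z: miss, frames [Z]
N: miss, frames [Z, N]
Z: hit
J: miss, frames [Z, N, J]
N: hit
J: hit
V: miss, frames [Z, N, J, V]
J: hit
N: hit
V: hit
N: hit
F: miss, evict Z, frames [N, J, V, F]
V: hit
F: hit
V: hit
E: miss, evict F, frames [N, J, V, E]
Hits: 10.

10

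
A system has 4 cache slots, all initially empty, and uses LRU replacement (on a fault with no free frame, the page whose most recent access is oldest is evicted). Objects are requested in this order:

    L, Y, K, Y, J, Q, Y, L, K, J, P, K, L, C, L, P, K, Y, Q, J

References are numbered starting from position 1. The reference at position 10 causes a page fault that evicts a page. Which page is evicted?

pos 1: L → miss, frames {L}
pos 2: Y → miss, frames {L,Y}
pos 3: K → miss, frames {L,Y,K}
pos 4: Y → hit
pos 5: J → miss, frames {L,K,Y,J}
pos 6: Q → miss, evict L, frames {K,Y,J,Q}
pos 7: Y → hit
pos 8: L → miss, evict K, frames {J,Q,Y,L}
pos 9: K → miss, evict J, frames {Q,Y,L,K}
pos 10: J → miss, evict Q, frames {Y,L,K,J}
At position 10, page Q is evicted.

Q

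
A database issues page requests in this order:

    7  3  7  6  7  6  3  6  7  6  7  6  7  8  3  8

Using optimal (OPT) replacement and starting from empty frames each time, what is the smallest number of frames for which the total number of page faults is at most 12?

f=1: 16 faults
f=2: 7 faults
f=3: 4 faults
f=4: 4 faults
Smallest f with faults ≤ 12 is 2.

2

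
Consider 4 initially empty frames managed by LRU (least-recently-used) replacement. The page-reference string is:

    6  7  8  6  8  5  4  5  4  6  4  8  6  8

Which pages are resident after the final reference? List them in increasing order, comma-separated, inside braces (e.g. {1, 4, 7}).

6: fault, frames [6]
7: fault, frames [6, 7]
8: fault, frames [6, 7, 8]
6: hit
8: hit
5: fault, frames [7, 6, 8, 5]
4: fault, evict 7, frames [6, 8, 5, 4]
5: hit
4: hit
6: hit
4: hit
8: hit
6: hit
8: hit

{4, 5, 6, 8}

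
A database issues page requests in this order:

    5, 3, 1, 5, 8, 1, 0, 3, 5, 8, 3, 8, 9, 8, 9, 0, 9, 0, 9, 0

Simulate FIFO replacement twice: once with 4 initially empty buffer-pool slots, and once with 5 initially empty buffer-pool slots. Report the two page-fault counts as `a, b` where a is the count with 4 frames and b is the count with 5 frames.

10, 6

4 frames: F F F . F . F . F . F . F F . F . . . . → 10 faults.
5 frames: F F F . F . F . . . . . F . . . . . . . → 6 faults.
6 < 10: adding a frame reduced faults, as is typical.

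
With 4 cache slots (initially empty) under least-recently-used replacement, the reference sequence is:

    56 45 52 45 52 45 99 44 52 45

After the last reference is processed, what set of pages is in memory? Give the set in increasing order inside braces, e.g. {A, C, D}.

{44, 45, 52, 99}

56: fault, frames [56]
45: fault, frames [56, 45]
52: fault, frames [56, 45, 52]
45: hit
52: hit
45: hit
99: fault, frames [56, 52, 45, 99]
44: fault, evict 56, frames [52, 45, 99, 44]
52: hit
45: hit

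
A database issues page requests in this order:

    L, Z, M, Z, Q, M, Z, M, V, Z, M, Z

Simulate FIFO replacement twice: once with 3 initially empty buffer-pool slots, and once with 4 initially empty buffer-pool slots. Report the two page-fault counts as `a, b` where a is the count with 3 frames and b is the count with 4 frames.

3 frames: F F F . F . . . F F F . → 7 faults.
4 frames: F F F . F . . . F . . . → 5 faults.
5 < 7: adding a frame reduced faults, as is typical.

7, 5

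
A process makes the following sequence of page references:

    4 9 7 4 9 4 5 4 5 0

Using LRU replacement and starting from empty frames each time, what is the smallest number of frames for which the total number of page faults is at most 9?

f=1: 10 faults
f=2: 7 faults
f=3: 5 faults
f=4: 5 faults
f=5: 5 faults
Smallest f with faults ≤ 9 is 2.

2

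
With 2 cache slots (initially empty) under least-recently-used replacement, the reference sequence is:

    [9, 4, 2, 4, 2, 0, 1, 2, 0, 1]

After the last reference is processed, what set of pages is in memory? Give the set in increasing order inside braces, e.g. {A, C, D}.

{0, 1}

9 -> fault, frames (9)
4 -> fault, frames (9 4)
2 -> fault, evict 9, frames (4 2)
4 -> hit
2 -> hit
0 -> fault, evict 4, frames (2 0)
1 -> fault, evict 2, frames (0 1)
2 -> fault, evict 0, frames (1 2)
0 -> fault, evict 1, frames (2 0)
1 -> fault, evict 2, frames (0 1)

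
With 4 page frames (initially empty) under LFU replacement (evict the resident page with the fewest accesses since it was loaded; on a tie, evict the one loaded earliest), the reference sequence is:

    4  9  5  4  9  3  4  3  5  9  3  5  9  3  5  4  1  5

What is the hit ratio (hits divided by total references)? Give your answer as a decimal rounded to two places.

4 -> fault, frames (4)
9 -> fault, frames (4 9)
5 -> fault, frames (4 9 5)
4 -> hit
9 -> hit
3 -> fault, frames (4 9 5 3)
4 -> hit
3 -> hit
5 -> hit
9 -> hit
3 -> hit
5 -> hit
9 -> hit
3 -> hit
5 -> hit
4 -> hit
1 -> fault, evict 4, frames (9 5 3 1)
5 -> hit
Hits: 13 of 18 references → 13/18 = 0.7222.

0.72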